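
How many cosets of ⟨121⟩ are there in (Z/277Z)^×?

2

ord(121) | φ(277) = 277 − 1 = 276 = 2^2 · 3 · 23.
Divisors of 276: 1, 2, 3, 4, 6, 12, 23, 46, 69, 92, 138, 276.
Check 121^d mod 277 for each divisor in increasing order:
121^1 ≡ 121 (mod 277)
121^2 ≡ 237 (mod 277)
121^3 ≡ 146 (mod 277)
121^4 ≡ 215 (mod 277)
121^6 ≡ 264 (mod 277)
121^12 ≡ 169 (mod 277)
121^23 ≡ 117 (mod 277)
121^46 ≡ 116 (mod 277)
121^69 ≡ 276 (mod 277)
121^92 ≡ 160 (mod 277)
121^138 ≡ 1 (mod 277) ✓
The order of 121 is 138, so the subgroup it generates has 138 elements.
Index = |(Z/277Z)^×| / |⟨121⟩| = 276 / 138 = 2.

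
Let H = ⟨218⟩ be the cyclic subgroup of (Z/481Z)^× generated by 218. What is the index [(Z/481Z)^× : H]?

The order of 218 must divide φ(481) = φ(13·37) = (13−1)·(37−1) = 12·36 = 432 = 2^4 · 3^3.
Divisors of 432: 1, 2, 3, 4, 6, 8, 9, 12, 16, 18, 24, 27, 36, 48, 54, 72, 108, 144, 216, 432.
Check 218^d mod 481 for each divisor in increasing order:
218^1 ≡ 218 (mod 481)
218^2 ≡ 386 (mod 481)
218^3 ≡ 454 (mod 481)
218^4 ≡ 367 (mod 481)
218^6 ≡ 248 (mod 481)
218^8 ≡ 9 (mod 481)
218^9 ≡ 38 (mod 481)
218^12 ≡ 417 (mod 481)
218^16 ≡ 81 (mod 481)
218^18 ≡ 1 (mod 481) ✓
Thus |⟨218⟩| = ord(218) = 18.
The index is φ(481) / ord(218) = 432 / 18 = 24.

24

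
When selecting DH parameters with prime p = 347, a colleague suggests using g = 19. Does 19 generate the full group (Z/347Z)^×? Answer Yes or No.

φ(347) = 347 − 1 = 346 = 2 · 173.
An element g generates (Z/347Z)^× iff g^(346/q) ≢ 1 (mod 347) for each prime q ∈ {2, 173}.
19^173 ≡ 346 (mod 347)  [q = 2: ≢ 1 ✓]
19^2 ≡ 14 (mod 347)  [q = 173: ≢ 1 ✓]
None equal 1, so ord_347(19) = 346: 19 is a primitive root.

Yes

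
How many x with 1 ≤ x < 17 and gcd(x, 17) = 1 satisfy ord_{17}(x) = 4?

2

φ(17) = 17 − 1 = 16 = 2^4.
In a cyclic group of order 16, there are φ(d) elements of order d for each divisor d of 16, and zero for non-divisors.
4 = 2^2 divides 16, and φ(4) = 2.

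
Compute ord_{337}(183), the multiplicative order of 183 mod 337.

336

The order of 183 must divide φ(337) = 337 − 1 = 336 = 2^4 · 3 · 7.
Divisors of 336: 1, 2, 3, 4, 6, 7, 8, 12, 14, 16, 21, 24, 28, 42, 48, 56, 84, 112, 168, 336.
Check 183^d mod 337 for each divisor in increasing order:
183^1 ≡ 183
183^2 ≡ 126
183^3 ≡ 142
183^4 ≡ 37
183^6 ≡ 281
183^7 ≡ 199
183^8 ≡ 21
183^12 ≡ 103
183^14 ≡ 172
183^16 ≡ 104
183^21 ≡ 191
183^24 ≡ 162
183^28 ≡ 265
183^42 ≡ 85
183^48 ≡ 295
183^56 ≡ 129
183^84 ≡ 148
183^112 ≡ 128
183^168 ≡ 336
183^336 ≡ 1
Hence ord(183) = 336.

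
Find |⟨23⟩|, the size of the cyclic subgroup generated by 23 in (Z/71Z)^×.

The order of 23 must divide φ(71) = 71 − 1 = 70 = 2 · 5 · 7.
Divisors of 70: 1, 2, 5, 7, 10, 14, 35, 70.
Test each divisor d:
23^1 ≡ 23
23^2 ≡ 32
23^5 ≡ 51
23^7 ≡ 70
23^10 ≡ 45
23^14 ≡ 1
Hence ord(23) = 14.

14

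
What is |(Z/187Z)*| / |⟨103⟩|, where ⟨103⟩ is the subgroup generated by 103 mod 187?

32

The order of 103 must divide φ(187) = φ(11·17) = (11−1)·(17−1) = 10·16 = 160 = 2^5 · 5.
Divisors of 160: 1, 2, 4, 5, 8, 10, 16, 20, 32, 40, 80, 160.
Compute 103^d (mod 187) for the divisors d until we hit 1:
103^1 ≡ 103
103^2 ≡ 137
103^4 ≡ 69
103^5 ≡ 1
The order of 103 is 5, so the subgroup it generates has 5 elements.
The index is φ(187) / ord(103) = 160 / 5 = 32.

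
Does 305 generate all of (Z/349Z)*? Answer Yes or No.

φ(349) = 349 − 1 = 348 = 2^2 · 3 · 29.
Test 305^(348/q) mod 349 for each prime factor q of 348:
305^174 ≡ 348 (mod 349)  [q = 2: ≢ 1 ✓]
305^116 ≡ 122 (mod 349)  [q = 3: ≢ 1 ✓]
305^12 ≡ 67 (mod 349)  [q = 29: ≢ 1 ✓]
None equal 1, so ord_349(305) = 348: 305 is a primitive root.

Yes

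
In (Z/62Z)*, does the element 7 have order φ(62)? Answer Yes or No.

φ(62) = φ(2)·φ(31) = 1·30 = 30 = 2 · 3 · 5.
7 is a primitive root mod 62 iff 7^(φ(62)/q) ≢ 1 for every prime q | φ(62), i.e. q ∈ {2, 3, 5}.
7^15 ≡ 1 (mod 62)  [q = 2: ≡ 1 ✗]
7^10 ≡ 25 (mod 62)  [q = 3: ≢ 1 ✓]
7^6 ≡ 35 (mod 62)  [q = 5: ≢ 1 ✓]
The check at q = 2 fails, so 7 generates a proper subgroup.

No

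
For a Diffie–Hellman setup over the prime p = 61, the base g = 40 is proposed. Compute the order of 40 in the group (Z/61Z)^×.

ord(40) | φ(61) = 61 − 1 = 60 = 2^2 · 3 · 5.
Divisors of 60: 1, 2, 3, 4, 5, 6, 10, 12, 15, 20, 30, 60.
Compute 40^d (mod 61) for the divisors d until we hit 1:
40^1 ≡ 40 (mod 61)
40^2 ≡ 14 (mod 61)
40^3 ≡ 11 (mod 61)
40^4 ≡ 13 (mod 61)
40^5 ≡ 32 (mod 61)
40^6 ≡ 60 (mod 61)
40^10 ≡ 48 (mod 61)
40^12 ≡ 1 (mod 61) ✓
The smallest such exponent is 12, so the order of 40 is 12.

12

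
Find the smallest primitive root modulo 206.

5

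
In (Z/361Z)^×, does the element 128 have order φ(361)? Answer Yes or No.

φ(361) = φ(19^2) = 19·(19−1) = 342 = 2 · 3^2 · 19.
An element g generates (Z/361Z)^× iff g^(342/q) ≢ 1 (mod 361) for each prime q ∈ {2, 3, 19}.
128^171 ≡ 360 (mod 361)  [q = 2: ≢ 1 ✓]
128^114 ≡ 292 (mod 361)  [q = 3: ≢ 1 ✓]
128^18 ≡ 39 (mod 361)  [q = 19: ≢ 1 ✓]
Every test exponent gives a nontrivial residue, hence 128 generates the full group.

Yes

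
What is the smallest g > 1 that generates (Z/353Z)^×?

3

φ(353) = 353 − 1 = 352 = 2^5 · 11.
Test candidates g = 2, 3, … against the prime factors q ∈ {2, 11} of φ(353): g is a generator iff g^(352/q) ≢ 1 for every such q.
g = 2: 2^176 ≡ 1 — hits 1, so not a primitive root.
g = 3: 3^176 ≡ 352; 3^32 ≡ 140 — none is 1, so 3 is a primitive root.
The smallest primitive root modulo 353 is 3.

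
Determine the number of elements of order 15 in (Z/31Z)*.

φ(31) = 31 − 1 = 30 = 2 · 3 · 5.
In a cyclic group of order 30, there are φ(d) elements of order d for each divisor d of 30, and zero for non-divisors.
15 = 3 · 5 divides 30, and φ(15) = 8.

8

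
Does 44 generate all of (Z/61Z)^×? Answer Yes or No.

Yes

φ(61) = 61 − 1 = 60 = 2^2 · 3 · 5.
An element g generates (Z/61Z)^× iff g^(60/q) ≢ 1 (mod 61) for each prime q ∈ {2, 3, 5}.
44^30 ≡ 60 (mod 61)  [q = 2: ≢ 1 ✓]
44^20 ≡ 13 (mod 61)  [q = 3: ≢ 1 ✓]
44^12 ≡ 20 (mod 61)  [q = 5: ≢ 1 ✓]
None equal 1, so ord_61(44) = 60: 44 is a primitive root.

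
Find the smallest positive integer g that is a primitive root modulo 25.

φ(25) = φ(5^2) = 5·(5−1) = 20 = 2^2 · 5.
g is a primitive root iff g^(20/q) ≢ 1 (mod 25) for each prime q ∈ {2, 5}.
g = 2: 2^10 ≡ 24; 2^4 ≡ 16 — none is 1, so 2 is a primitive root.
The smallest primitive root modulo 25 is 2.

2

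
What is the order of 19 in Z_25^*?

10

ord(19) | φ(25) = φ(5^2) = 5·(5−1) = 20 = 2^2 · 5.
Divisors of 20: 1, 2, 4, 5, 10, 20.
Test each divisor d:
19^1 ≡ 19 (mod 25)
19^2 ≡ 11 (mod 25)
19^4 ≡ 21 (mod 25)
19^5 ≡ 24 (mod 25)
19^10 ≡ 1 (mod 25) ✓
Therefore the multiplicative order of 19 modulo 25 is 10.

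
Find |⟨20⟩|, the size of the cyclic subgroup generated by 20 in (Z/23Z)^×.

22

ord(20) | φ(23) = 23 − 1 = 22 = 2 · 11.
Divisors of 22: 1, 2, 11, 22.
Evaluate successive powers at the divisors of 22:
20^1 ≡ 20
20^2 ≡ 9
20^11 ≡ 22
20^22 ≡ 1
Therefore the multiplicative order of 20 modulo 23 is 22.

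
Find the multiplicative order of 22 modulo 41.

40

Since 22 ∈ (Z/41Z)^×, its order divides φ(41) = 41 − 1 = 40 = 2^3 · 5.
Divisors of 40: 1, 2, 4, 5, 8, 10, 20, 40.
Evaluate successive powers at the divisors of 40:
22^1 ≡ 22 (mod 41)
22^2 ≡ 33 (mod 41)
22^4 ≡ 23 (mod 41)
22^5 ≡ 14 (mod 41)
22^8 ≡ 37 (mod 41)
22^10 ≡ 32 (mod 41)
22^20 ≡ 40 (mod 41)
22^40 ≡ 1 (mod 41) ✓
So ord_41(22) = 40.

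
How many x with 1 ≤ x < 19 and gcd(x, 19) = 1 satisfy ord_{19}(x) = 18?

φ(19) = 19 − 1 = 18 = 2 · 3^2.
In a cyclic group of order 18, there are φ(d) elements of order d for each divisor d of 18, and zero for non-divisors.
18 = 2 · 3^2 divides 18, and φ(18) = 6.

6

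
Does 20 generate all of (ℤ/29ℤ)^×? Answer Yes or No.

No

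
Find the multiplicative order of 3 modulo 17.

16

ord(3) | φ(17) = 17 − 1 = 16 = 2^4.
Divisors of 16: 1, 2, 4, 8, 16.
Check 3^d mod 17 for each divisor in increasing order:
3^1 ≡ 3 (mod 17)
3^2 ≡ 9 (mod 17)
3^4 ≡ 13 (mod 17)
3^8 ≡ 16 (mod 17)
3^16 ≡ 1 (mod 17) ✓
Therefore the multiplicative order of 3 modulo 17 is 16.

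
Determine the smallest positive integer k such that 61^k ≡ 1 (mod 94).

23

By Lagrange's theorem, ord_94(61) divides φ(94) = φ(2)·φ(47) = 1·46 = 46 = 2 · 23.
Divisors of 46: 1, 2, 23, 46.
Evaluate successive powers at the divisors of 46:
61^1 ≡ 61 (mod 94)
61^2 ≡ 55 (mod 94)
61^23 ≡ 1 (mod 94) ✓
Therefore the multiplicative order of 61 modulo 94 is 23.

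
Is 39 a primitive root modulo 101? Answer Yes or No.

φ(101) = 101 − 1 = 100 = 2^2 · 5^2.
39 is a primitive root mod 101 iff 39^(φ(101)/q) ≢ 1 for every prime q | φ(101), i.e. q ∈ {2, 5}.
39^50 ≡ 100 (mod 101)  [q = 2: ≢ 1 ✓]
39^20 ≡ 1 (mod 101)  [q = 5: ≡ 1 ✗]
39^20 ≡ 1 shows ord(39) | 20, strictly less than φ(101); not a primitive root.

No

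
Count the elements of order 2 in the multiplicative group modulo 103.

φ(103) = 103 − 1 = 102 = 2 · 3 · 17.
In a cyclic group of order 102, there are φ(d) elements of order d for each divisor d of 102, and zero for non-divisors.
2 | 102, and φ(2) = 2 − 1 = 1.

1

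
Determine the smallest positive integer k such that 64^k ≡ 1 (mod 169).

26

Since 64 ∈ (Z/169Z)^×, its order divides φ(169) = φ(13^2) = 13·(13−1) = 156 = 2^2 · 3 · 13.
Divisors of 156: 1, 2, 3, 4, 6, 12, 13, 26, 39, 52, 78, 156.
Evaluate successive powers at the divisors of 156:
64^1 ≡ 64 (mod 169)
64^2 ≡ 40 (mod 169)
64^3 ≡ 25 (mod 169)
64^4 ≡ 79 (mod 169)
64^6 ≡ 118 (mod 169)
64^12 ≡ 66 (mod 169)
64^13 ≡ 168 (mod 169)
64^26 ≡ 1 (mod 169) ✓
Hence ord(64) = 26.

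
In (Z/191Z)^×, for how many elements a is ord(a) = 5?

4

φ(191) = 191 − 1 = 190 = 2 · 5 · 19.
Since (Z/191Z)^× is cyclic of order 190, the number of elements of order d is φ(d) when d | 190 and 0 otherwise.
5 | 190, and φ(5) = 5 − 1 = 4.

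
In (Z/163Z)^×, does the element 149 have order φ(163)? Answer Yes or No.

Yes

φ(163) = 163 − 1 = 162 = 2 · 3^4.
149 is a primitive root mod 163 iff 149^(φ(163)/q) ≢ 1 for every prime q | φ(163), i.e. q ∈ {2, 3}.
149^81 ≡ 162 (mod 163)  [q = 2: ≢ 1 ✓]
149^54 ≡ 58 (mod 163)  [q = 3: ≢ 1 ✓]
None equal 1, so ord_163(149) = 162: 149 is a primitive root.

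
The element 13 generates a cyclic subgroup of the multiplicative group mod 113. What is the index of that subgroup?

2

Since 13 ∈ (Z/113Z)^×, its order divides φ(113) = 113 − 1 = 112 = 2^4 · 7.
Divisors of 112: 1, 2, 4, 7, 8, 14, 16, 28, 56, 112.
Test each divisor d:
13^1 ≡ 13
13^2 ≡ 56
13^4 ≡ 85
13^7 ≡ 69
13^8 ≡ 106
13^14 ≡ 15
13^16 ≡ 49
13^28 ≡ 112
13^56 ≡ 1
Thus |⟨13⟩| = ord(13) = 56.
[(Z/113Z)^× : ⟨13⟩] = 112/56 = 2.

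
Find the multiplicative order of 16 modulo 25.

Since 16 ∈ (Z/25Z)^×, its order divides φ(25) = φ(5^2) = 5·(5−1) = 20 = 2^2 · 5.
Divisors of 20: 1, 2, 4, 5, 10, 20.
Check 16^d mod 25 for each divisor in increasing order:
16^1 ≡ 16
16^2 ≡ 6
16^4 ≡ 11
16^5 ≡ 1
So ord_25(16) = 5.

5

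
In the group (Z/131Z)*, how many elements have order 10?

φ(131) = 131 − 1 = 130 = 2 · 5 · 13.
Since (Z/131Z)^× is cyclic of order 130, the number of elements of order d is φ(d) when d | 130 and 0 otherwise.
10 = 2 · 5 divides 130, and φ(10) = 4.

4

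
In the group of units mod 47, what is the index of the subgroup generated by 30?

1

Since 30 ∈ (Z/47Z)^×, its order divides φ(47) = 47 − 1 = 46 = 2 · 23.
Divisors of 46: 1, 2, 23, 46.
Check 30^d mod 47 for each divisor in increasing order:
30^1 ≡ 30 (mod 47)
30^2 ≡ 7 (mod 47)
30^23 ≡ 46 (mod 47)
30^46 ≡ 1 (mod 47) ✓
So ord_47(30) = 46, hence |⟨30⟩| = 46.
[(Z/47Z)^× : ⟨30⟩] = 46/46 = 1.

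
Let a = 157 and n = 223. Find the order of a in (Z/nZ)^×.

74

By Lagrange's theorem, ord_223(157) divides φ(223) = 223 − 1 = 222 = 2 · 3 · 37.
Divisors of 222: 1, 2, 3, 6, 37, 74, 111, 222.
Check 157^d mod 223 for each divisor in increasing order:
157^1 ≡ 157 (mod 223)
157^2 ≡ 119 (mod 223)
157^3 ≡ 174 (mod 223)
157^6 ≡ 171 (mod 223)
157^37 ≡ 222 (mod 223)
157^74 ≡ 1 (mod 223) ✓
Therefore the multiplicative order of 157 modulo 223 is 74.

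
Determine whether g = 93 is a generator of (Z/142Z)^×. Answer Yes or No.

Yes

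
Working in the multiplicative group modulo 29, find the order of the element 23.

By Lagrange's theorem, ord_29(23) divides φ(29) = 29 − 1 = 28 = 2^2 · 7.
Divisors of 28: 1, 2, 4, 7, 14, 28.
Test each divisor d:
23^1 ≡ 23 (mod 29)
23^2 ≡ 7 (mod 29)
23^4 ≡ 20 (mod 29)
23^7 ≡ 1 (mod 29) ✓
So ord_29(23) = 7.

7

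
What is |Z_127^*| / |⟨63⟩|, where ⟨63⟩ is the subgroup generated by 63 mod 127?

By Lagrange's theorem, ord_127(63) divides φ(127) = 127 − 1 = 126 = 2 · 3^2 · 7.
Divisors of 126: 1, 2, 3, 6, 7, 9, 14, 18, 21, 42, 63, 126.
Compute 63^d (mod 127) for the divisors d until we hit 1:
63^1 ≡ 63 (mod 127)
63^2 ≡ 32 (mod 127)
63^3 ≡ 111 (mod 127)
63^6 ≡ 2 (mod 127)
63^7 ≡ 126 (mod 127)
63^9 ≡ 95 (mod 127)
63^14 ≡ 1 (mod 127) ✓
Thus |⟨63⟩| = ord(63) = 14.
Index = |(Z/127Z)^×| / |⟨63⟩| = 126 / 14 = 9.

9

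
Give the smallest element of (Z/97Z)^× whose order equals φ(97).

φ(97) = 97 − 1 = 96 = 2^5 · 3.
g is a primitive root iff g^(96/q) ≢ 1 (mod 97) for each prime q ∈ {2, 3}.
g = 2: 2^48 ≡ 1 — hits 1, so not a primitive root.
g = 3: 3^48 ≡ 1 — hits 1, so not a primitive root.
g = 4: 4^48 ≡ 1 — hits 1, so not a primitive root.
g = 5: 5^48 ≡ 96; 5^32 ≡ 35 — none is 1, so 5 is a primitive root.
The smallest primitive root modulo 97 is 5.

5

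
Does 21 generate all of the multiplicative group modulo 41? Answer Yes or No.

No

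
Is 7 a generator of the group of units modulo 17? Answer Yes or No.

φ(17) = 17 − 1 = 16 = 2^4.
It suffices to check that the order of 7 is not a proper divisor of 16: compute 7^(16/q) for q ∈ {2}.
7^8 ≡ 16 (mod 17)  [q = 2: ≢ 1 ✓]
All checks pass, so 7 has order 16 and is a primitive root modulo 17.

Yes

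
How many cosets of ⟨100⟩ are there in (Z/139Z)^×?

By Lagrange's theorem, ord_139(100) divides φ(139) = 139 − 1 = 138 = 2 · 3 · 23.
Divisors of 138: 1, 2, 3, 6, 23, 46, 69, 138.
Evaluate successive powers at the divisors of 138:
100^1 ≡ 100
100^2 ≡ 131
100^3 ≡ 34
100^6 ≡ 44
100^23 ≡ 1
So ord_139(100) = 23, hence |⟨100⟩| = 23.
The index is φ(139) / ord(100) = 138 / 23 = 6.

6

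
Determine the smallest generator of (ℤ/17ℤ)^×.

3

φ(17) = 17 − 1 = 16 = 2^4.
Test candidates g = 2, 3, … against the prime factors q ∈ {2} of φ(17): g is a generator iff g^(16/q) ≢ 1 for every such q.
g = 2: 2^8 ≡ 1 — hits 1, so not a primitive root.
g = 3: 3^8 ≡ 16 — none is 1, so 3 is a primitive root.
Hence the least primitive root of 17 is 3.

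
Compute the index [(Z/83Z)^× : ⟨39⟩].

1

ord(39) | φ(83) = 83 − 1 = 82 = 2 · 41.
Divisors of 82: 1, 2, 41, 82.
Check 39^d mod 83 for each divisor in increasing order:
39^1 ≡ 39 (mod 83)
39^2 ≡ 27 (mod 83)
39^41 ≡ 82 (mod 83)
39^82 ≡ 1 (mod 83) ✓
The order of 39 is 82, so the subgroup it generates has 82 elements.
The index is φ(83) / ord(39) = 82 / 82 = 1.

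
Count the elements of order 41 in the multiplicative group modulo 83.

40

φ(83) = 83 − 1 = 82 = 2 · 41.
In a cyclic group of order 82, there are φ(d) elements of order d for each divisor d of 82, and zero for non-divisors.
41 | 82, and φ(41) = 41 − 1 = 40.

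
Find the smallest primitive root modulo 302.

7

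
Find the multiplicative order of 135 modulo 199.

ord(135) | φ(199) = 199 − 1 = 198 = 2 · 3^2 · 11.
Divisors of 198: 1, 2, 3, 6, 9, 11, 18, 22, 33, 66, 99, 198.
Test each divisor d:
135^1 ≡ 135 (mod 199)
135^2 ≡ 116 (mod 199)
135^3 ≡ 138 (mod 199)
135^6 ≡ 139 (mod 199)
135^9 ≡ 78 (mod 199)
135^11 ≡ 93 (mod 199)
135^18 ≡ 114 (mod 199)
135^22 ≡ 92 (mod 199)
135^33 ≡ 198 (mod 199)
135^66 ≡ 1 (mod 199) ✓
The smallest such exponent is 66, so the order of 135 is 66.

66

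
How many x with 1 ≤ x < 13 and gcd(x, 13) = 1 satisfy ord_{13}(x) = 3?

2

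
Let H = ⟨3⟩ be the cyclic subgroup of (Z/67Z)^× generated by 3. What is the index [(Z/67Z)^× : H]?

Since 3 ∈ (Z/67Z)^×, its order divides φ(67) = 67 − 1 = 66 = 2 · 3 · 11.
Divisors of 66: 1, 2, 3, 6, 11, 22, 33, 66.
Compute 3^d (mod 67) for the divisors d until we hit 1:
3^1 ≡ 3 (mod 67)
3^2 ≡ 9 (mod 67)
3^3 ≡ 27 (mod 67)
3^6 ≡ 59 (mod 67)
3^11 ≡ 66 (mod 67)
3^22 ≡ 1 (mod 67) ✓
So ord_67(3) = 22, hence |⟨3⟩| = 22.
The index is φ(67) / ord(3) = 66 / 22 = 3.

3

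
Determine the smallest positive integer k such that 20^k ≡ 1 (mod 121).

The order of 20 must divide φ(121) = φ(11^2) = 11·(11−1) = 110 = 2 · 5 · 11.
Divisors of 110: 1, 2, 5, 10, 11, 22, 55, 110.
Check 20^d mod 121 for each divisor in increasing order:
20^1 ≡ 20
20^2 ≡ 37
20^5 ≡ 34
20^10 ≡ 67
20^11 ≡ 9
20^22 ≡ 81
20^55 ≡ 1
Hence ord(20) = 55.

55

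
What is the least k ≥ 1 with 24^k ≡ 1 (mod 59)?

The order of 24 must divide φ(59) = 59 − 1 = 58 = 2 · 29.
Divisors of 58: 1, 2, 29, 58.
Compute 24^d (mod 59) for the divisors d until we hit 1:
24^1 ≡ 24
24^2 ≡ 45
24^29 ≡ 58
24^58 ≡ 1
The smallest such exponent is 58, so the order of 24 is 58.

58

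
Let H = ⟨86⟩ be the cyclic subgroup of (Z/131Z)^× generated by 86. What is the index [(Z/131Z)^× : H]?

5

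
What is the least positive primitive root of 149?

φ(149) = 149 − 1 = 148 = 2^2 · 37.
Test candidates g = 2, 3, … against the prime factors q ∈ {2, 37} of φ(149): g is a generator iff g^(148/q) ≢ 1 for every such q.
g = 2: 2^74 ≡ 148; 2^4 ≡ 16 — none is 1, so 2 is a primitive root.
Hence the least primitive root of 149 is 2.

2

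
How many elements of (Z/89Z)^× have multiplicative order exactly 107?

φ(89) = 89 − 1 = 88 = 2^3 · 11.
Since (Z/89Z)^× is cyclic of order 88, the number of elements of order d is φ(d) when d | 88 and 0 otherwise.
Here 88 is not a multiple of 107, so there are no elements of order 107.

0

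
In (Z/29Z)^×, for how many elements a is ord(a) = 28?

φ(29) = 29 − 1 = 28 = 2^2 · 7.
Since (Z/29Z)^× is cyclic of order 28, the number of elements of order d is φ(d) when d | 28 and 0 otherwise.
28 = 2^2 · 7 divides 28, and φ(28) = 12.

12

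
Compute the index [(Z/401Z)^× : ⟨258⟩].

1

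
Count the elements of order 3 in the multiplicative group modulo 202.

0

φ(202) = φ(2)·φ(101) = 1·100 = 100 = 2^2 · 5^2.
Since (Z/202Z)^× is cyclic of order 100, the number of elements of order d is φ(d) when d | 100 and 0 otherwise.
Here 100 is not a multiple of 3, so there are no elements of order 3.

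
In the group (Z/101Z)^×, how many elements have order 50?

20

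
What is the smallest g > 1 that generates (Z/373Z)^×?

φ(373) = 373 − 1 = 372 = 2^2 · 3 · 31.
Test candidates g = 2, 3, … against the prime factors q ∈ {2, 3, 31} of φ(373): g is a generator iff g^(372/q) ≢ 1 for every such q.
g = 2: 2^186 ≡ 372; 2^124 ≡ 284; 2^12 ≡ 366 — none is 1, so 2 is a primitive root.
So 2 is the smallest generator of (Z/373Z)^×.

2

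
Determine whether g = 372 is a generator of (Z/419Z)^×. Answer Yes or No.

φ(419) = 419 − 1 = 418 = 2 · 11 · 19.
372 is a primitive root mod 419 iff 372^(φ(419)/q) ≢ 1 for every prime q | φ(419), i.e. q ∈ {2, 11, 19}.
372^209 ≡ 418 (mod 419)  [q = 2: ≢ 1 ✓]
372^38 ≡ 1 (mod 419)  [q = 11: ≡ 1 ✗]
372^22 ≡ 330 (mod 419)  [q = 19: ≢ 1 ✓]
372^38 ≡ 1 shows ord(372) | 38, strictly less than φ(419); not a primitive root.

No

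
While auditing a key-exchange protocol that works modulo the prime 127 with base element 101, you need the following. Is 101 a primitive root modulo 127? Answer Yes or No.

φ(127) = 127 − 1 = 126 = 2 · 3^2 · 7.
101 is a primitive root mod 127 iff 101^(φ(127)/q) ≢ 1 for every prime q | φ(127), i.e. q ∈ {2, 3, 7}.
101^63 ≡ 126 (mod 127)  [q = 2: ≢ 1 ✓]
101^42 ≡ 107 (mod 127)  [q = 3: ≢ 1 ✓]
101^18 ≡ 8 (mod 127)  [q = 7: ≢ 1 ✓]
Every test exponent gives a nontrivial residue, hence 101 generates the full group.

Yes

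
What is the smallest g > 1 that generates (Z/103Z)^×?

φ(103) = 103 − 1 = 102 = 2 · 3 · 17.
g is a primitive root iff g^(102/q) ≢ 1 (mod 103) for each prime q ∈ {2, 3, 17}.
g = 2: 2^51 ≡ 1 — hits 1, so not a primitive root.
g = 3: 3^51 ≡ 102; 3^34 ≡ 1 — hits 1, so not a primitive root.
g = 4: 4^51 ≡ 1 — hits 1, so not a primitive root.
g = 5: 5^51 ≡ 102; 5^34 ≡ 56; 5^6 ≡ 72 — none is 1, so 5 is a primitive root.
So 5 is the smallest generator of (Z/103Z)^×.

5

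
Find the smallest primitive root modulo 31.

3

φ(31) = 31 − 1 = 30 = 2 · 3 · 5.
g is a primitive root iff g^(30/q) ≢ 1 (mod 31) for each prime q ∈ {2, 3, 5}.
g = 2: 2^15 ≡ 1 — hits 1, so not a primitive root.
g = 3: 3^15 ≡ 30; 3^10 ≡ 25; 3^6 ≡ 16 — none is 1, so 3 is a primitive root.
Hence the least primitive root of 31 is 3.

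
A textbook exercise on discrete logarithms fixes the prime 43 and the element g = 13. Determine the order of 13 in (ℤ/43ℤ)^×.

ord(13) | φ(43) = 43 − 1 = 42 = 2 · 3 · 7.
Divisors of 42: 1, 2, 3, 6, 7, 14, 21, 42.
Test each divisor d:
13^1 ≡ 13 (mod 43)
13^2 ≡ 40 (mod 43)
13^3 ≡ 4 (mod 43)
13^6 ≡ 16 (mod 43)
13^7 ≡ 36 (mod 43)
13^14 ≡ 6 (mod 43)
13^21 ≡ 1 (mod 43) ✓
The smallest such exponent is 21, so the order of 13 is 21.

21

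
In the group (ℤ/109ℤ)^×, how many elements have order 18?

φ(109) = 109 − 1 = 108 = 2^2 · 3^3.
In a cyclic group of order 108, there are φ(d) elements of order d for each divisor d of 108, and zero for non-divisors.
18 = 2 · 3^2 divides 108, and φ(18) = 6.

6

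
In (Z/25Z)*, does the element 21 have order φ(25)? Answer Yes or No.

No

φ(25) = φ(5^2) = 5·(5−1) = 20 = 2^2 · 5.
It suffices to check that the order of 21 is not a proper divisor of 20: compute 21^(20/q) for q ∈ {2, 5}.
21^10 ≡ 1 (mod 25)  [q = 2: ≡ 1 ✗]
21^4 ≡ 6 (mod 25)  [q = 5: ≢ 1 ✓]
21^10 ≡ 1 shows ord(21) | 10, strictly less than φ(25); not a primitive root.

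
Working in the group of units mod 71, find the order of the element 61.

70

ord(61) | φ(71) = 71 − 1 = 70 = 2 · 5 · 7.
Divisors of 70: 1, 2, 5, 7, 10, 14, 35, 70.
Evaluate successive powers at the divisors of 70:
61^1 ≡ 61 (mod 71)
61^2 ≡ 29 (mod 71)
61^5 ≡ 39 (mod 71)
61^7 ≡ 66 (mod 71)
61^10 ≡ 30 (mod 71)
61^14 ≡ 25 (mod 71)
61^35 ≡ 70 (mod 71)
61^70 ≡ 1 (mod 71) ✓
Therefore the multiplicative order of 61 modulo 71 is 70.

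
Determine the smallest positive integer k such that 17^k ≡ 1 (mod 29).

4

By Lagrange's theorem, ord_29(17) divides φ(29) = 29 − 1 = 28 = 2^2 · 7.
Divisors of 28: 1, 2, 4, 7, 14, 28.
Evaluate successive powers at the divisors of 28:
17^1 ≡ 17
17^2 ≡ 28
17^4 ≡ 1
So ord_29(17) = 4.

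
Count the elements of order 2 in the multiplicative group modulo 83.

φ(83) = 83 − 1 = 82 = 2 · 41.
(Z/83Z)^× is cyclic (|G| = 82); a cyclic group of order m has exactly φ(d) elements of each order d | m, and none otherwise.
2 | 82, and φ(2) = 2 − 1 = 1.

1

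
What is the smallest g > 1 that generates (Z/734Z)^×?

11

φ(734) = φ(2)·φ(367) = 1·366 = 366 = 2 · 3 · 61.
Test candidates g = 2, 3, … against the prime factors q ∈ {2, 3, 61} of φ(734): g is a generator iff g^(366/q) ≢ 1 for every such q.
g = 2: gcd(2, 734) = 2 > 1, not a unit — skip.
g = 3: 3^183 ≡ 733; 3^122 ≡ 1 — hits 1, so not a primitive root.
g = 4: gcd(4, 734) = 2 > 1, not a unit — skip.
g = 5: 5^183 ≡ 733; 5^122 ≡ 1 — hits 1, so not a primitive root.
g = 6: gcd(6, 734) = 2 > 1, not a unit — skip.
g = 7: 7^183 ≡ 1 — hits 1, so not a primitive root.
g = 8: gcd(8, 734) = 2 > 1, not a unit — skip.
g = 9: 9^183 ≡ 1 — hits 1, so not a primitive root.
g = 10: gcd(10, 734) = 2 > 1, not a unit — skip.
g = 11: 11^183 ≡ 733; 11^122 ≡ 283; 11^6 ≡ 419 — none is 1, so 11 is a primitive root.
The smallest primitive root modulo 734 is 11.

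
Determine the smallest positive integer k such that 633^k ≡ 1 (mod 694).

346

Since 633 ∈ (Z/694Z)^×, its order divides φ(694) = φ(2)·φ(347) = 1·346 = 346 = 2 · 173.
Divisors of 346: 1, 2, 173, 346.
Compute 633^d (mod 694) for the divisors d until we hit 1:
633^1 ≡ 633
633^2 ≡ 251
633^173 ≡ 693
633^346 ≡ 1
Therefore the multiplicative order of 633 modulo 694 is 346.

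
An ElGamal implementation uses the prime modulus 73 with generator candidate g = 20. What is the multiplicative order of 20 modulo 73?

72

ord(20) | φ(73) = 73 − 1 = 72 = 2^3 · 3^2.
Divisors of 72: 1, 2, 3, 4, 6, 8, 9, 12, 18, 24, 36, 72.
Evaluate successive powers at the divisors of 72:
20^1 ≡ 20 (mod 73)
20^2 ≡ 35 (mod 73)
20^3 ≡ 43 (mod 73)
20^4 ≡ 57 (mod 73)
20^6 ≡ 24 (mod 73)
20^8 ≡ 37 (mod 73)
20^9 ≡ 10 (mod 73)
20^12 ≡ 65 (mod 73)
20^18 ≡ 27 (mod 73)
20^24 ≡ 64 (mod 73)
20^36 ≡ 72 (mod 73)
20^72 ≡ 1 (mod 73) ✓
The smallest such exponent is 72, so the order of 20 is 72.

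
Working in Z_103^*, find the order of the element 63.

ord(63) | φ(103) = 103 − 1 = 102 = 2 · 3 · 17.
Divisors of 102: 1, 2, 3, 6, 17, 34, 51, 102.
Compute 63^d (mod 103) for the divisors d until we hit 1:
63^1 ≡ 63
63^2 ≡ 55
63^3 ≡ 66
63^6 ≡ 30
63^17 ≡ 46
63^34 ≡ 56
63^51 ≡ 1
Hence ord(63) = 51.

51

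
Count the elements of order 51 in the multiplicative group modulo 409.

32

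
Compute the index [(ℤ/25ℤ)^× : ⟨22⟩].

ord(22) | φ(25) = φ(5^2) = 5·(5−1) = 20 = 2^2 · 5.
Divisors of 20: 1, 2, 4, 5, 10, 20.
Check 22^d mod 25 for each divisor in increasing order:
22^1 ≡ 22
22^2 ≡ 9
22^4 ≡ 6
22^5 ≡ 7
22^10 ≡ 24
22^20 ≡ 1
The order of 22 is 20, so the subgroup it generates has 20 elements.
[(Z/25Z)^× : ⟨22⟩] = 20/20 = 1.

1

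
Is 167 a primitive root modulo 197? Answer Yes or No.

φ(197) = 197 − 1 = 196 = 2^2 · 7^2.
Test 167^(196/q) mod 197 for each prime factor q of 196:
167^98 ≡ 196 (mod 197)  [q = 2: ≢ 1 ✓]
167^28 ≡ 114 (mod 197)  [q = 7: ≢ 1 ✓]
None equal 1, so ord_197(167) = 196: 167 is a primitive root.

Yes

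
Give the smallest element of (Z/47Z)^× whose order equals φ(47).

5

φ(47) = 47 − 1 = 46 = 2 · 23.
g is a primitive root iff g^(46/q) ≢ 1 (mod 47) for each prime q ∈ {2, 23}.
g = 2: 2^23 ≡ 1 — hits 1, so not a primitive root.
g = 3: 3^23 ≡ 1 — hits 1, so not a primitive root.
g = 4: 4^23 ≡ 1 — hits 1, so not a primitive root.
g = 5: 5^23 ≡ 46; 5^2 ≡ 25 — none is 1, so 5 is a primitive root.
The smallest primitive root modulo 47 is 5.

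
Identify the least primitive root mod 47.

φ(47) = 47 − 1 = 46 = 2 · 23.
g is a primitive root iff g^(46/q) ≢ 1 (mod 47) for each prime q ∈ {2, 23}.
g = 2: 2^23 ≡ 1 — hits 1, so not a primitive root.
g = 3: 3^23 ≡ 1 — hits 1, so not a primitive root.
g = 4: 4^23 ≡ 1 — hits 1, so not a primitive root.
g = 5: 5^23 ≡ 46; 5^2 ≡ 25 — none is 1, so 5 is a primitive root.
The smallest primitive root modulo 47 is 5.

5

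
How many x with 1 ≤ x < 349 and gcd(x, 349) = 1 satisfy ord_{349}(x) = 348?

φ(349) = 349 − 1 = 348 = 2^2 · 3 · 29.
In a cyclic group of order 348, there are φ(d) elements of order d for each divisor d of 348, and zero for non-divisors.
348 = 2^2 · 3 · 29 divides 348, and φ(348) = 112.

112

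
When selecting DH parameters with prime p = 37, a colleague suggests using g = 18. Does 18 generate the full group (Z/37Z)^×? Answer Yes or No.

Yes

φ(37) = 37 − 1 = 36 = 2^2 · 3^2.
18 is a primitive root mod 37 iff 18^(φ(37)/q) ≢ 1 for every prime q | φ(37), i.e. q ∈ {2, 3}.
18^18 ≡ 36 (mod 37)  [q = 2: ≢ 1 ✓]
18^12 ≡ 10 (mod 37)  [q = 3: ≢ 1 ✓]
All checks pass, so 18 has order 36 and is a primitive root modulo 37.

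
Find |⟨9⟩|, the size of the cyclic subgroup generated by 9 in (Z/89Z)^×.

By Lagrange's theorem, ord_89(9) divides φ(89) = 89 − 1 = 88 = 2^3 · 11.
Divisors of 88: 1, 2, 4, 8, 11, 22, 44, 88.
Compute 9^d (mod 89) for the divisors d until we hit 1:
9^1 ≡ 9
9^2 ≡ 81
9^4 ≡ 64
9^8 ≡ 2
9^11 ≡ 34
9^22 ≡ 88
9^44 ≡ 1
Therefore the multiplicative order of 9 modulo 89 is 44.

44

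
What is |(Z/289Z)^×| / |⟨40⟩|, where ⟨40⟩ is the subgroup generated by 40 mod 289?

17

By Lagrange's theorem, ord_289(40) divides φ(289) = φ(17^2) = 17·(17−1) = 272 = 2^4 · 17.
Divisors of 272: 1, 2, 4, 8, 16, 17, 34, 68, 136, 272.
Check 40^d mod 289 for each divisor in increasing order:
40^1 ≡ 40
40^2 ≡ 155
40^4 ≡ 38
40^8 ≡ 288
40^16 ≡ 1
Thus |⟨40⟩| = ord(40) = 16.
[(Z/289Z)^× : ⟨40⟩] = 272/16 = 17.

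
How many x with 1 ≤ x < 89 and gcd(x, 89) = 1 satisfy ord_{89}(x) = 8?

φ(89) = 89 − 1 = 88 = 2^3 · 11.
In a cyclic group of order 88, there are φ(d) elements of order d for each divisor d of 88, and zero for non-divisors.
8 = 2^3 divides 88, and φ(8) = 4.

4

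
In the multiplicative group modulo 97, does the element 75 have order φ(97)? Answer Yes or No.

φ(97) = 97 − 1 = 96 = 2^5 · 3.
It suffices to check that the order of 75 is not a proper divisor of 96: compute 75^(96/q) for q ∈ {2, 3}.
75^48 ≡ 1 (mod 97)  [q = 2: ≡ 1 ✗]
75^32 ≡ 1 (mod 97)  [q = 3: ≡ 1 ✗]
75^48 ≡ 1 shows ord(75) | 48, strictly less than φ(97); not a primitive root.

No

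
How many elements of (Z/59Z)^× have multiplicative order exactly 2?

φ(59) = 59 − 1 = 58 = 2 · 29.
In a cyclic group of order 58, there are φ(d) elements of order d for each divisor d of 58, and zero for non-divisors.
2 | 58, and φ(2) = 2 − 1 = 1.

1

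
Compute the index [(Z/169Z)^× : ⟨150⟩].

13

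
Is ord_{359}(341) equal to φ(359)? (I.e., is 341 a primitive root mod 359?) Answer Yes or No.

Yes

φ(359) = 359 − 1 = 358 = 2 · 179.
It suffices to check that the order of 341 is not a proper divisor of 358: compute 341^(358/q) for q ∈ {2, 179}.
341^179 ≡ 358 (mod 359)  [q = 2: ≢ 1 ✓]
341^2 ≡ 324 (mod 359)  [q = 179: ≢ 1 ✓]
All checks pass, so 341 has order 358 and is a primitive root modulo 359.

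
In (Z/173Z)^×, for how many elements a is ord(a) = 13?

0

φ(173) = 173 − 1 = 172 = 2^2 · 43.
In a cyclic group of order 172, there are φ(d) elements of order d for each divisor d of 172, and zero for non-divisors.
13 does not divide 172, so no element of (Z/173Z)^× has order 13.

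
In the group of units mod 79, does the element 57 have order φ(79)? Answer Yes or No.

φ(79) = 79 − 1 = 78 = 2 · 3 · 13.
57 is a primitive root mod 79 iff 57^(φ(79)/q) ≢ 1 for every prime q | φ(79), i.e. q ∈ {2, 3, 13}.
57^39 ≡ 78 (mod 79)  [q = 2: ≢ 1 ✓]
57^26 ≡ 1 (mod 79)  [q = 3: ≡ 1 ✗]
57^6 ≡ 52 (mod 79)  [q = 13: ≢ 1 ✓]
57^26 ≡ 1 shows ord(57) | 26, strictly less than φ(79); not a primitive root.

No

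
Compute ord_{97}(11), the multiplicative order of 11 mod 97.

48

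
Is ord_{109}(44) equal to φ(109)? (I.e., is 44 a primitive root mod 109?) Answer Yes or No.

Yes

φ(109) = 109 − 1 = 108 = 2^2 · 3^3.
Test 44^(108/q) mod 109 for each prime factor q of 108:
44^54 ≡ 108 (mod 109)  [q = 2: ≢ 1 ✓]
44^36 ≡ 45 (mod 109)  [q = 3: ≢ 1 ✓]
Every test exponent gives a nontrivial residue, hence 44 generates the full group.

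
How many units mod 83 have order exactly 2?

1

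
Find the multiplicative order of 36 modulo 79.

By Lagrange's theorem, ord_79(36) divides φ(79) = 79 − 1 = 78 = 2 · 3 · 13.
Divisors of 78: 1, 2, 3, 6, 13, 26, 39, 78.
Check 36^d mod 79 for each divisor in increasing order:
36^1 ≡ 36 (mod 79)
36^2 ≡ 32 (mod 79)
36^3 ≡ 46 (mod 79)
36^6 ≡ 62 (mod 79)
36^13 ≡ 55 (mod 79)
36^26 ≡ 23 (mod 79)
36^39 ≡ 1 (mod 79) ✓
Hence ord(36) = 39.

39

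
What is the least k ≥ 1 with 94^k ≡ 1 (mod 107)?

By Lagrange's theorem, ord_107(94) divides φ(107) = 107 − 1 = 106 = 2 · 53.
Divisors of 106: 1, 2, 53, 106.
Check 94^d mod 107 for each divisor in increasing order:
94^1 ≡ 94 (mod 107)
94^2 ≡ 62 (mod 107)
94^53 ≡ 106 (mod 107)
94^106 ≡ 1 (mod 107) ✓
Hence ord(94) = 106.

106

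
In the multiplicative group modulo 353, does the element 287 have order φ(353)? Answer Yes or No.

Yes

φ(353) = 353 − 1 = 352 = 2^5 · 11.
It suffices to check that the order of 287 is not a proper divisor of 352: compute 287^(352/q) for q ∈ {2, 11}.
287^176 ≡ 352 (mod 353)  [q = 2: ≢ 1 ✓]
287^32 ≡ 231 (mod 353)  [q = 11: ≢ 1 ✓]
Every test exponent gives a nontrivial residue, hence 287 generates the full group.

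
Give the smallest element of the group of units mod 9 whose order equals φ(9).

φ(9) = φ(3^2) = 3·(3−1) = 6 = 2 · 3.
g is a primitive root iff g^(6/q) ≢ 1 (mod 9) for each prime q ∈ {2, 3}.
g = 2: 2^3 ≡ 8; 2^2 ≡ 4 — none is 1, so 2 is a primitive root.
The smallest primitive root modulo 9 is 2.

2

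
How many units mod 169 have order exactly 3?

2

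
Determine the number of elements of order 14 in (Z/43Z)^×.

6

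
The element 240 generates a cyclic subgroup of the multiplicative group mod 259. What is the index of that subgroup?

6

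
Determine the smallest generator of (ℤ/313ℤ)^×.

10

φ(313) = 313 − 1 = 312 = 2^3 · 3 · 13.
g is a primitive root iff g^(312/q) ≢ 1 (mod 313) for each prime q ∈ {2, 3, 13}.
g = 2: 2^156 ≡ 1 — hits 1, so not a primitive root.
g = 3: 3^156 ≡ 1 — hits 1, so not a primitive root.
g = 4: 4^156 ≡ 1 — hits 1, so not a primitive root.
g = 5: 5^156 ≡ 312; 5^104 ≡ 1 — hits 1, so not a primitive root.
g = 6: 6^156 ≡ 1 — hits 1, so not a primitive root.
g = 7: 7^156 ≡ 312; 7^104 ≡ 1 — hits 1, so not a primitive root.
g = 8: 8^156 ≡ 1 — hits 1, so not a primitive root.
g = 9: 9^156 ≡ 1 — hits 1, so not a primitive root.
g = 10: 10^156 ≡ 312; 10^104 ≡ 214; 10^24 ≡ 103 — none is 1, so 10 is a primitive root.
So 10 is the smallest generator of (Z/313Z)^×.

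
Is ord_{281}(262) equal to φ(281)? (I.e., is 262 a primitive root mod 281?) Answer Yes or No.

φ(281) = 281 − 1 = 280 = 2^3 · 5 · 7.
An element g generates (Z/281Z)^× iff g^(280/q) ≢ 1 (mod 281) for each prime q ∈ {2, 5, 7}.
262^140 ≡ 280 (mod 281)  [q = 2: ≢ 1 ✓]
262^56 ≡ 86 (mod 281)  [q = 5: ≢ 1 ✓]
262^40 ≡ 165 (mod 281)  [q = 7: ≢ 1 ✓]
All checks pass, so 262 has order 280 and is a primitive root modulo 281.

Yes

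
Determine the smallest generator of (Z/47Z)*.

5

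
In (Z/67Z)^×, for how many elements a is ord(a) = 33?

20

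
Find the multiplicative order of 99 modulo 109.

ord(99) | φ(109) = 109 − 1 = 108 = 2^2 · 3^3.
Divisors of 108: 1, 2, 3, 4, 6, 9, 12, 18, 27, 36, 54, 108.
Check 99^d mod 109 for each divisor in increasing order:
99^1 ≡ 99
99^2 ≡ 100
99^3 ≡ 90
99^4 ≡ 81
99^6 ≡ 34
99^9 ≡ 8
99^12 ≡ 66
99^18 ≡ 64
99^27 ≡ 76
99^36 ≡ 63
99^54 ≡ 108
99^108 ≡ 1
So ord_109(99) = 108.

108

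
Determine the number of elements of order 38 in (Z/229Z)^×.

18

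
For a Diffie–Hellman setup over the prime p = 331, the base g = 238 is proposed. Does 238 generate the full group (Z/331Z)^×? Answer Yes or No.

No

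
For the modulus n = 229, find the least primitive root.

6

φ(229) = 229 − 1 = 228 = 2^2 · 3 · 19.
g is a primitive root iff g^(228/q) ≢ 1 (mod 229) for each prime q ∈ {2, 3, 19}.
g = 2: 2^114 ≡ 228; 2^76 ≡ 1 — hits 1, so not a primitive root.
g = 3: 3^114 ≡ 1 — hits 1, so not a primitive root.
g = 4: 4^114 ≡ 1 — hits 1, so not a primitive root.
g = 5: 5^114 ≡ 1 — hits 1, so not a primitive root.
g = 6: 6^114 ≡ 228; 6^76 ≡ 134; 6^12 ≡ 165 — none is 1, so 6 is a primitive root.
Hence the least primitive root of 229 is 6.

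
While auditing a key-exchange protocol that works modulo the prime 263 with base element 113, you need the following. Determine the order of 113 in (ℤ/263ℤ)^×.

262

By Lagrange's theorem, ord_263(113) divides φ(263) = 263 − 1 = 262 = 2 · 131.
Divisors of 262: 1, 2, 131, 262.
Test each divisor d:
113^1 ≡ 113
113^2 ≡ 145
113^131 ≡ 262
113^262 ≡ 1
So ord_263(113) = 262.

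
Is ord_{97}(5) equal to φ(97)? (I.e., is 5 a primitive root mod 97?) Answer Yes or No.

Yes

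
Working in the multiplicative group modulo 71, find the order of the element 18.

35

By Lagrange's theorem, ord_71(18) divides φ(71) = 71 − 1 = 70 = 2 · 5 · 7.
Divisors of 70: 1, 2, 5, 7, 10, 14, 35, 70.
Evaluate successive powers at the divisors of 70:
18^1 ≡ 18
18^2 ≡ 40
18^5 ≡ 45
18^7 ≡ 25
18^10 ≡ 37
18^14 ≡ 57
18^35 ≡ 1
So ord_71(18) = 35.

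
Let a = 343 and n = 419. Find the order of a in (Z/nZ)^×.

The order of 343 must divide φ(419) = 419 − 1 = 418 = 2 · 11 · 19.
Divisors of 418: 1, 2, 11, 19, 22, 38, 209, 418.
Test each divisor d:
343^1 ≡ 343 (mod 419)
343^2 ≡ 329 (mod 419)
343^11 ≡ 107 (mod 419)
343^19 ≡ 1 (mod 419) ✓
Therefore the multiplicative order of 343 modulo 419 is 19.

19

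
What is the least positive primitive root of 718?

φ(718) = φ(2)·φ(359) = 1·358 = 358 = 2 · 179.
Test candidates g = 2, 3, … against the prime factors q ∈ {2, 179} of φ(718): g is a generator iff g^(358/q) ≢ 1 for every such q.
g = 2: gcd(2, 718) = 2 > 1, not a unit — skip.
g = 3: 3^179 ≡ 1 — hits 1, so not a primitive root.
g = 4: gcd(4, 718) = 2 > 1, not a unit — skip.
g = 5: 5^179 ≡ 1 — hits 1, so not a primitive root.
g = 6: gcd(6, 718) = 2 > 1, not a unit — skip.
g = 7: 7^179 ≡ 717; 7^2 ≡ 49 — none is 1, so 7 is a primitive root.
So 7 is the smallest generator of (Z/718Z)^×.

7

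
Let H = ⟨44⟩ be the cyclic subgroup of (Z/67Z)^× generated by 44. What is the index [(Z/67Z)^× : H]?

1

By Lagrange's theorem, ord_67(44) divides φ(67) = 67 − 1 = 66 = 2 · 3 · 11.
Divisors of 66: 1, 2, 3, 6, 11, 22, 33, 66.
Compute 44^d (mod 67) for the divisors d until we hit 1:
44^1 ≡ 44
44^2 ≡ 60
44^3 ≡ 27
44^6 ≡ 59
44^11 ≡ 38
44^22 ≡ 37
44^33 ≡ 66
44^66 ≡ 1
So ord_67(44) = 66, hence |⟨44⟩| = 66.
[(Z/67Z)^× : ⟨44⟩] = 66/66 = 1.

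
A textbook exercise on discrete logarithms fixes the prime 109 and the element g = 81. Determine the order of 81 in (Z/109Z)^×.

By Lagrange's theorem, ord_109(81) divides φ(109) = 109 − 1 = 108 = 2^2 · 3^3.
Divisors of 108: 1, 2, 3, 4, 6, 9, 12, 18, 27, 36, 54, 108.
Test each divisor d:
81^1 ≡ 81 (mod 109)
81^2 ≡ 21 (mod 109)
81^3 ≡ 66 (mod 109)
81^4 ≡ 5 (mod 109)
81^6 ≡ 105 (mod 109)
81^9 ≡ 63 (mod 109)
81^12 ≡ 16 (mod 109)
81^18 ≡ 45 (mod 109)
81^27 ≡ 1 (mod 109) ✓
Hence ord(81) = 27.

27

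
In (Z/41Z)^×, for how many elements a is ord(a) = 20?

8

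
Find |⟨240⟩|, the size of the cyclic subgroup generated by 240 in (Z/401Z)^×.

400

The order of 240 must divide φ(401) = 401 − 1 = 400 = 2^4 · 5^2.
Divisors of 400: 1, 2, 4, 5, 8, 10, 16, 20, 25, 40, 50, 80, 100, 200, 400.
Evaluate successive powers at the divisors of 400:
240^1 ≡ 240 (mod 401)
240^2 ≡ 257 (mod 401)
240^4 ≡ 285 (mod 401)
240^5 ≡ 230 (mod 401)
240^8 ≡ 223 (mod 401)
240^10 ≡ 369 (mod 401)
240^16 ≡ 5 (mod 401)
240^20 ≡ 222 (mod 401)
240^25 ≡ 133 (mod 401)
240^40 ≡ 362 (mod 401)
240^50 ≡ 45 (mod 401)
240^80 ≡ 318 (mod 401)
240^100 ≡ 20 (mod 401)
240^200 ≡ 400 (mod 401)
240^400 ≡ 1 (mod 401) ✓
Therefore the multiplicative order of 240 modulo 401 is 400.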